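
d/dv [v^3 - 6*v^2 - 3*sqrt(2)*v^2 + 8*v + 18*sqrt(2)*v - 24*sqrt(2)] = 3*v^2 - 12*v - 6*sqrt(2)*v + 8 + 18*sqrt(2)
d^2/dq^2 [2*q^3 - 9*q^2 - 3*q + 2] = 12*q - 18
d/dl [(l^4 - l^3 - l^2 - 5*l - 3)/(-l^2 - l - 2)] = (-2*l^5 - 2*l^4 - 6*l^3 + 2*l^2 - 2*l + 7)/(l^4 + 2*l^3 + 5*l^2 + 4*l + 4)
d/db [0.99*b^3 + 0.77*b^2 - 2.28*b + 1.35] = 2.97*b^2 + 1.54*b - 2.28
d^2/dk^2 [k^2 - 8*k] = 2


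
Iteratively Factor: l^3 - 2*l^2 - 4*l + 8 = (l + 2)*(l^2 - 4*l + 4) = (l - 2)*(l + 2)*(l - 2)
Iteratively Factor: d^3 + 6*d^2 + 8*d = (d + 2)*(d^2 + 4*d) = d*(d + 2)*(d + 4)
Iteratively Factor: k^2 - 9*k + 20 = (k - 5)*(k - 4)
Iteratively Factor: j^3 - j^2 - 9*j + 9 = (j - 3)*(j^2 + 2*j - 3) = (j - 3)*(j + 3)*(j - 1)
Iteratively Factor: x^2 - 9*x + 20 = (x - 5)*(x - 4)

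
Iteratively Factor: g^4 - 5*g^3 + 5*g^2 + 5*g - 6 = (g - 1)*(g^3 - 4*g^2 + g + 6) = (g - 1)*(g + 1)*(g^2 - 5*g + 6) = (g - 3)*(g - 1)*(g + 1)*(g - 2)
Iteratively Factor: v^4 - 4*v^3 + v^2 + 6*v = (v - 2)*(v^3 - 2*v^2 - 3*v) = v*(v - 2)*(v^2 - 2*v - 3) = v*(v - 3)*(v - 2)*(v + 1)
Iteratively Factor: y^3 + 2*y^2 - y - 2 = (y - 1)*(y^2 + 3*y + 2) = (y - 1)*(y + 2)*(y + 1)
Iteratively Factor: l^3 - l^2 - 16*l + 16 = (l + 4)*(l^2 - 5*l + 4) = (l - 4)*(l + 4)*(l - 1)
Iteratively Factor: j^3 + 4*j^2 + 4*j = (j + 2)*(j^2 + 2*j) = (j + 2)^2*(j)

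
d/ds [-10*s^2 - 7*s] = -20*s - 7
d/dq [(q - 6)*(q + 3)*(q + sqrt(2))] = 3*q^2 - 6*q + 2*sqrt(2)*q - 18 - 3*sqrt(2)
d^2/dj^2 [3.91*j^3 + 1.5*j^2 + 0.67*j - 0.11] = 23.46*j + 3.0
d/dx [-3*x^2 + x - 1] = 1 - 6*x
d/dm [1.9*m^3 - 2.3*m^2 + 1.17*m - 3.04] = 5.7*m^2 - 4.6*m + 1.17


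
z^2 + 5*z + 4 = (z + 1)*(z + 4)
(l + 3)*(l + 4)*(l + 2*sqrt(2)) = l^3 + 2*sqrt(2)*l^2 + 7*l^2 + 12*l + 14*sqrt(2)*l + 24*sqrt(2)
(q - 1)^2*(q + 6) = q^3 + 4*q^2 - 11*q + 6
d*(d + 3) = d^2 + 3*d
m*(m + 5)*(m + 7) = m^3 + 12*m^2 + 35*m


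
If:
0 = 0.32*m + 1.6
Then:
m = -5.00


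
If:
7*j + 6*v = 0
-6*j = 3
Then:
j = -1/2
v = 7/12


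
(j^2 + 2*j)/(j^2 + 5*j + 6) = j/(j + 3)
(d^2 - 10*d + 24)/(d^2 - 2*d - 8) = (d - 6)/(d + 2)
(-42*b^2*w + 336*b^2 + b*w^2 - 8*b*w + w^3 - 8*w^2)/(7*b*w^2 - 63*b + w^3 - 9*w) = (-6*b*w + 48*b + w^2 - 8*w)/(w^2 - 9)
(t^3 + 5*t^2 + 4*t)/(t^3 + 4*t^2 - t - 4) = t/(t - 1)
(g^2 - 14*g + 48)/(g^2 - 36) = (g - 8)/(g + 6)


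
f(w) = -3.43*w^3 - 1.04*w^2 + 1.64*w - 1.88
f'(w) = -10.29*w^2 - 2.08*w + 1.64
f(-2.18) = 25.14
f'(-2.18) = -42.73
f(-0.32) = -2.40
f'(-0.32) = 1.25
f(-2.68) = 52.28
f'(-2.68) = -66.69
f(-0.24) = -2.29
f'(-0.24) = 1.55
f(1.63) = -16.82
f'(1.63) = -29.09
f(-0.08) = -2.02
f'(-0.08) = 1.74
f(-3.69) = 150.24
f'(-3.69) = -130.79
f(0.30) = -1.57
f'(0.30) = 0.09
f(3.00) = -98.93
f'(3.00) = -97.21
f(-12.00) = 5755.72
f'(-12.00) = -1455.16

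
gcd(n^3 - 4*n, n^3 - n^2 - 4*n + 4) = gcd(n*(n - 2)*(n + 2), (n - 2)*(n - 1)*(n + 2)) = n^2 - 4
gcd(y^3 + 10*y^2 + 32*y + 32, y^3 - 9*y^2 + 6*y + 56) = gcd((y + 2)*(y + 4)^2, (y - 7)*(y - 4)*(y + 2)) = y + 2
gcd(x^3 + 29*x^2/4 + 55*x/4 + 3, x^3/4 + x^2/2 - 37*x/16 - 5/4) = x + 4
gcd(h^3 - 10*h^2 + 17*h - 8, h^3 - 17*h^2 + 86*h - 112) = h - 8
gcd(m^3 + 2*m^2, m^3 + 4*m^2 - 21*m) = m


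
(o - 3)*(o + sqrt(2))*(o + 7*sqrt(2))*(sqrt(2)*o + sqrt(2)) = sqrt(2)*o^4 - 2*sqrt(2)*o^3 + 16*o^3 - 32*o^2 + 11*sqrt(2)*o^2 - 48*o - 28*sqrt(2)*o - 42*sqrt(2)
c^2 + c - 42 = (c - 6)*(c + 7)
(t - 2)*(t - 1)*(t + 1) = t^3 - 2*t^2 - t + 2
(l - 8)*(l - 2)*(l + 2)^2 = l^4 - 6*l^3 - 20*l^2 + 24*l + 64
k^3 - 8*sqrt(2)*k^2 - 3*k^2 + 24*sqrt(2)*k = k*(k - 3)*(k - 8*sqrt(2))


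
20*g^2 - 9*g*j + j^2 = (-5*g + j)*(-4*g + j)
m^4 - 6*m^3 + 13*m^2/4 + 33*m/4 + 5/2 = (m - 5)*(m - 2)*(m + 1/2)^2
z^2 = z^2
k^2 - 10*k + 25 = (k - 5)^2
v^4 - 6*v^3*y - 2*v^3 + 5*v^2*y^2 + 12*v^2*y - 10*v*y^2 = v*(v - 2)*(v - 5*y)*(v - y)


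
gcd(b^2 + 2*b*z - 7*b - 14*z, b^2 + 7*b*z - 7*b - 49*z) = b - 7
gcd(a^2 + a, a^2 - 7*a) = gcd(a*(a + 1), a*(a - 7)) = a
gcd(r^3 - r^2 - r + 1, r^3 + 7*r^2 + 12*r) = 1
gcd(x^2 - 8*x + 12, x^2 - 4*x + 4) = x - 2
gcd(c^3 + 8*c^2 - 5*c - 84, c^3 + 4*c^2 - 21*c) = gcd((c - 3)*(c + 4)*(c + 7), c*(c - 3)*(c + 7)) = c^2 + 4*c - 21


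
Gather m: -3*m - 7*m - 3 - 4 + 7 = -10*m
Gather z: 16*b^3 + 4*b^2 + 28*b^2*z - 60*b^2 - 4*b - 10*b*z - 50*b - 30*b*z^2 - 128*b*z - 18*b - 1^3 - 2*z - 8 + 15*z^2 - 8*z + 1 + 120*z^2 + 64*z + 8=16*b^3 - 56*b^2 - 72*b + z^2*(135 - 30*b) + z*(28*b^2 - 138*b + 54)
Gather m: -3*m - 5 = -3*m - 5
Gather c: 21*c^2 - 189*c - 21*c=21*c^2 - 210*c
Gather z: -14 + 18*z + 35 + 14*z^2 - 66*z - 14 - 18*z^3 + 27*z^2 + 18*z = -18*z^3 + 41*z^2 - 30*z + 7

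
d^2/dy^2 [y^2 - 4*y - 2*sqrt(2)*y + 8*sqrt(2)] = 2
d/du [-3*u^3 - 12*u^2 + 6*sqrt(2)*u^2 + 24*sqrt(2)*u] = -9*u^2 - 24*u + 12*sqrt(2)*u + 24*sqrt(2)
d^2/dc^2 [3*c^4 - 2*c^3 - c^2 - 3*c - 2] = 36*c^2 - 12*c - 2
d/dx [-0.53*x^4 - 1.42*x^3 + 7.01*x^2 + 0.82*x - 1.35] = -2.12*x^3 - 4.26*x^2 + 14.02*x + 0.82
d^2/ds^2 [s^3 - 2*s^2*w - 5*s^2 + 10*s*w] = 6*s - 4*w - 10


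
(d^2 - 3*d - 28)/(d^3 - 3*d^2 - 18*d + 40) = (d - 7)/(d^2 - 7*d + 10)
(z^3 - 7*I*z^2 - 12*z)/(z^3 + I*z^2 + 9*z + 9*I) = z*(z - 4*I)/(z^2 + 4*I*z - 3)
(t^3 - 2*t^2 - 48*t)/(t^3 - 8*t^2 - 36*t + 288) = t/(t - 6)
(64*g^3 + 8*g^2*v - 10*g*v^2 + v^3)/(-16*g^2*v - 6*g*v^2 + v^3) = (-4*g + v)/v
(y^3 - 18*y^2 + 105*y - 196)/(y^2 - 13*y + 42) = (y^2 - 11*y + 28)/(y - 6)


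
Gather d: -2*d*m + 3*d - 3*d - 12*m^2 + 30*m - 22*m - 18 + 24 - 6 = -2*d*m - 12*m^2 + 8*m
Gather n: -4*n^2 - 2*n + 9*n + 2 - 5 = -4*n^2 + 7*n - 3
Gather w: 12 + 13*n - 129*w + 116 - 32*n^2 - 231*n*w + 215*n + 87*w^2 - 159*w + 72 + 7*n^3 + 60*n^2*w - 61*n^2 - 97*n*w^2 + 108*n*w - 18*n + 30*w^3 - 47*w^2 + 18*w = 7*n^3 - 93*n^2 + 210*n + 30*w^3 + w^2*(40 - 97*n) + w*(60*n^2 - 123*n - 270) + 200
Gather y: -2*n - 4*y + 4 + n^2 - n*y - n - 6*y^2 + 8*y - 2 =n^2 - 3*n - 6*y^2 + y*(4 - n) + 2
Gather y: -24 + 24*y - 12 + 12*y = 36*y - 36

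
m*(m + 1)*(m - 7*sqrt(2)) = m^3 - 7*sqrt(2)*m^2 + m^2 - 7*sqrt(2)*m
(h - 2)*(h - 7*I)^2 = h^3 - 2*h^2 - 14*I*h^2 - 49*h + 28*I*h + 98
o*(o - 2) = o^2 - 2*o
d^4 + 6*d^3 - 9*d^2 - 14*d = d*(d - 2)*(d + 1)*(d + 7)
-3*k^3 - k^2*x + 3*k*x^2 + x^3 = (-k + x)*(k + x)*(3*k + x)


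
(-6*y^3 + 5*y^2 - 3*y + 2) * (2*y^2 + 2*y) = -12*y^5 - 2*y^4 + 4*y^3 - 2*y^2 + 4*y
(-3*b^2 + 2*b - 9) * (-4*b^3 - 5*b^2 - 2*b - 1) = 12*b^5 + 7*b^4 + 32*b^3 + 44*b^2 + 16*b + 9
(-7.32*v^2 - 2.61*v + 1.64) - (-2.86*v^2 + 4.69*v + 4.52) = -4.46*v^2 - 7.3*v - 2.88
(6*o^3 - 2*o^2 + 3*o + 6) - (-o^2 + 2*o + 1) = 6*o^3 - o^2 + o + 5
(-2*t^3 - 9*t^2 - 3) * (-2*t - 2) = 4*t^4 + 22*t^3 + 18*t^2 + 6*t + 6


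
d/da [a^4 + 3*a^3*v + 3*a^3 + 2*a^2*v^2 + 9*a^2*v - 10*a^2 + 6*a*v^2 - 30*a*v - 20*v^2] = 4*a^3 + 9*a^2*v + 9*a^2 + 4*a*v^2 + 18*a*v - 20*a + 6*v^2 - 30*v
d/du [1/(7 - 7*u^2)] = 2*u/(7*(u^2 - 1)^2)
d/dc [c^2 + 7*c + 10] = 2*c + 7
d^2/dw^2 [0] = 0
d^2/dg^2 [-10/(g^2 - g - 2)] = 20*(-g^2 + g + (2*g - 1)^2 + 2)/(-g^2 + g + 2)^3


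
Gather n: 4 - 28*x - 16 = -28*x - 12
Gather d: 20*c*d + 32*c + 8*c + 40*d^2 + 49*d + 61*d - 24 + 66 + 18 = 40*c + 40*d^2 + d*(20*c + 110) + 60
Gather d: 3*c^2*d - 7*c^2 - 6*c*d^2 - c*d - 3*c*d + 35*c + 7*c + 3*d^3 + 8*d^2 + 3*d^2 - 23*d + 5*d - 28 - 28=-7*c^2 + 42*c + 3*d^3 + d^2*(11 - 6*c) + d*(3*c^2 - 4*c - 18) - 56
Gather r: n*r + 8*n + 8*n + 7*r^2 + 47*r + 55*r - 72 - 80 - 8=16*n + 7*r^2 + r*(n + 102) - 160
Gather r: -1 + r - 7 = r - 8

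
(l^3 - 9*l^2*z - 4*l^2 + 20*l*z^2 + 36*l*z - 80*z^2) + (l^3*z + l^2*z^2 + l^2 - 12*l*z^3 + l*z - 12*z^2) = l^3*z + l^3 + l^2*z^2 - 9*l^2*z - 3*l^2 - 12*l*z^3 + 20*l*z^2 + 37*l*z - 92*z^2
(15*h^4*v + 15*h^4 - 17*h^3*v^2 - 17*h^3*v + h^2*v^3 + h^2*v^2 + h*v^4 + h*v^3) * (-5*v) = -75*h^4*v^2 - 75*h^4*v + 85*h^3*v^3 + 85*h^3*v^2 - 5*h^2*v^4 - 5*h^2*v^3 - 5*h*v^5 - 5*h*v^4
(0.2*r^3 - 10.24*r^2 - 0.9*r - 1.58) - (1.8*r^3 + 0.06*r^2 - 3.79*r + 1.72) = -1.6*r^3 - 10.3*r^2 + 2.89*r - 3.3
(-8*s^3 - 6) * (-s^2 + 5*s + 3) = 8*s^5 - 40*s^4 - 24*s^3 + 6*s^2 - 30*s - 18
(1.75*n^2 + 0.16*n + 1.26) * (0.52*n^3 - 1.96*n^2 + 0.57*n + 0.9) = 0.91*n^5 - 3.3468*n^4 + 1.3391*n^3 - 0.8034*n^2 + 0.8622*n + 1.134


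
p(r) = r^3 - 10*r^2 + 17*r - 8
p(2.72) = -15.62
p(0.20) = -4.99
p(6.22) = -48.50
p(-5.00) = -468.00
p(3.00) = -20.00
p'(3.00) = -16.00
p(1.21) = -0.30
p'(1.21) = -2.81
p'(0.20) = 13.12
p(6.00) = -50.00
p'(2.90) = -15.77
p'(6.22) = 8.67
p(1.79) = -3.88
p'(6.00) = 5.00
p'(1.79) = -9.19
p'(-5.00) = 192.00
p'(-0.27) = 22.62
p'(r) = 3*r^2 - 20*r + 17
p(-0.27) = -13.34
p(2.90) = -18.41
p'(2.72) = -15.20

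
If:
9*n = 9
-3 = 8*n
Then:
No Solution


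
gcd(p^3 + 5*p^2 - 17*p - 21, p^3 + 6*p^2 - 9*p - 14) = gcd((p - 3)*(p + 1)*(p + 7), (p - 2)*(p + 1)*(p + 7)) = p^2 + 8*p + 7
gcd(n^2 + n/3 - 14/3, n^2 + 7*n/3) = n + 7/3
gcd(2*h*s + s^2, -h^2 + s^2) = 1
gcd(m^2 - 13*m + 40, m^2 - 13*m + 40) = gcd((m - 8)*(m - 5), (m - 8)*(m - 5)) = m^2 - 13*m + 40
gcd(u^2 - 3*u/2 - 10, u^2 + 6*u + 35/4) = u + 5/2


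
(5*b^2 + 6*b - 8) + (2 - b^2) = 4*b^2 + 6*b - 6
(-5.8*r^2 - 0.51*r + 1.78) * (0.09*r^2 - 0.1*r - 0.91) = -0.522*r^4 + 0.5341*r^3 + 5.4892*r^2 + 0.2861*r - 1.6198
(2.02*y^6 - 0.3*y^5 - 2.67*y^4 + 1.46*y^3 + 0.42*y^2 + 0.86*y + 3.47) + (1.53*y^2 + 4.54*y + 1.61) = 2.02*y^6 - 0.3*y^5 - 2.67*y^4 + 1.46*y^3 + 1.95*y^2 + 5.4*y + 5.08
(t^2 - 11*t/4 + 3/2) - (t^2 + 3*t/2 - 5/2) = 4 - 17*t/4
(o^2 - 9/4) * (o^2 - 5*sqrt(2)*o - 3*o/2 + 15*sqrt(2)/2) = o^4 - 5*sqrt(2)*o^3 - 3*o^3/2 - 9*o^2/4 + 15*sqrt(2)*o^2/2 + 27*o/8 + 45*sqrt(2)*o/4 - 135*sqrt(2)/8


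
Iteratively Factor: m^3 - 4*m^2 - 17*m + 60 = (m + 4)*(m^2 - 8*m + 15) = (m - 3)*(m + 4)*(m - 5)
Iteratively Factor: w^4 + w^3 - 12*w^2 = (w)*(w^3 + w^2 - 12*w) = w*(w + 4)*(w^2 - 3*w) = w*(w - 3)*(w + 4)*(w)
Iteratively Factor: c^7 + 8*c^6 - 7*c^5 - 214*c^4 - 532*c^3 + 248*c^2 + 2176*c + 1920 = (c + 4)*(c^6 + 4*c^5 - 23*c^4 - 122*c^3 - 44*c^2 + 424*c + 480) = (c - 5)*(c + 4)*(c^5 + 9*c^4 + 22*c^3 - 12*c^2 - 104*c - 96) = (c - 5)*(c + 4)^2*(c^4 + 5*c^3 + 2*c^2 - 20*c - 24) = (c - 5)*(c - 2)*(c + 4)^2*(c^3 + 7*c^2 + 16*c + 12) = (c - 5)*(c - 2)*(c + 2)*(c + 4)^2*(c^2 + 5*c + 6) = (c - 5)*(c - 2)*(c + 2)^2*(c + 4)^2*(c + 3)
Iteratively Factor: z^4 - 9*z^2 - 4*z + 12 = (z + 2)*(z^3 - 2*z^2 - 5*z + 6) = (z - 3)*(z + 2)*(z^2 + z - 2) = (z - 3)*(z - 1)*(z + 2)*(z + 2)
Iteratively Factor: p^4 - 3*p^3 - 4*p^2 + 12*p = (p)*(p^3 - 3*p^2 - 4*p + 12) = p*(p - 2)*(p^2 - p - 6) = p*(p - 2)*(p + 2)*(p - 3)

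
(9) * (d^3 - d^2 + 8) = 9*d^3 - 9*d^2 + 72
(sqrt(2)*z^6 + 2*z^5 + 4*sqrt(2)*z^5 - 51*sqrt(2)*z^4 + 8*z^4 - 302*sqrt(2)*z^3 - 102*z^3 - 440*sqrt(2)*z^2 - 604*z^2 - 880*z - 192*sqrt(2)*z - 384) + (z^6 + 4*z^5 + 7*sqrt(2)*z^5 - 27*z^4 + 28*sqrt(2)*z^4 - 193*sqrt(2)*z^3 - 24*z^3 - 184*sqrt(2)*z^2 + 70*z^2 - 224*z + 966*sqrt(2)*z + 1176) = z^6 + sqrt(2)*z^6 + 6*z^5 + 11*sqrt(2)*z^5 - 23*sqrt(2)*z^4 - 19*z^4 - 495*sqrt(2)*z^3 - 126*z^3 - 624*sqrt(2)*z^2 - 534*z^2 - 1104*z + 774*sqrt(2)*z + 792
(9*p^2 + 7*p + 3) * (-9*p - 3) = -81*p^3 - 90*p^2 - 48*p - 9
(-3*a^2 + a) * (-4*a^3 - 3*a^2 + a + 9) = 12*a^5 + 5*a^4 - 6*a^3 - 26*a^2 + 9*a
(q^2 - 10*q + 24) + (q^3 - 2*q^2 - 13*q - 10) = q^3 - q^2 - 23*q + 14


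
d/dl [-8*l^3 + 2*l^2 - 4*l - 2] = -24*l^2 + 4*l - 4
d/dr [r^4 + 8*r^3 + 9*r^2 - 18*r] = 4*r^3 + 24*r^2 + 18*r - 18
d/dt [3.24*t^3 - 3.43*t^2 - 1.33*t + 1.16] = 9.72*t^2 - 6.86*t - 1.33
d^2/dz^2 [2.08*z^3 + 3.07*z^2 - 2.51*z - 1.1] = 12.48*z + 6.14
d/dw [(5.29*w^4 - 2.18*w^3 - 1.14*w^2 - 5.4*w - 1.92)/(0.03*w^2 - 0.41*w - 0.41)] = (0.3174*w^5 - 6.5721*w^4 - 6.888*w^3 + 3.3108*w^2 + 1.05*w + 1.4268)/(0.0009*w^4 - 0.0246*w^3 + 0.1435*w^2 + 0.3362*w + 0.1681)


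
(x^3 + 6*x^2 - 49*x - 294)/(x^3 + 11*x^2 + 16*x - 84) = (x - 7)/(x - 2)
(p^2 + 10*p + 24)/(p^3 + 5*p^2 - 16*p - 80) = (p + 6)/(p^2 + p - 20)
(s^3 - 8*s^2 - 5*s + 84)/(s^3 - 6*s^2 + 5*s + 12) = (s^2 - 4*s - 21)/(s^2 - 2*s - 3)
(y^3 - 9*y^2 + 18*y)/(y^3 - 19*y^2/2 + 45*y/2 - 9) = 2*y/(2*y - 1)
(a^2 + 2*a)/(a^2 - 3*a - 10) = a/(a - 5)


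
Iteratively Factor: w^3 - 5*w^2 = (w)*(w^2 - 5*w) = w^2*(w - 5)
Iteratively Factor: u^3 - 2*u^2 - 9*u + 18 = (u + 3)*(u^2 - 5*u + 6) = (u - 3)*(u + 3)*(u - 2)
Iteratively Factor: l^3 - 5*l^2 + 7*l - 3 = (l - 1)*(l^2 - 4*l + 3) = (l - 1)^2*(l - 3)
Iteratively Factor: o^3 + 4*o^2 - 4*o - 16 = (o + 4)*(o^2 - 4) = (o - 2)*(o + 4)*(o + 2)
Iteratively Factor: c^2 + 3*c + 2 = (c + 2)*(c + 1)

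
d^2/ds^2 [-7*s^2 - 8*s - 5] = -14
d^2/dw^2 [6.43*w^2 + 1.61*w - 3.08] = 12.8600000000000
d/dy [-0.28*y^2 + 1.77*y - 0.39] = 1.77 - 0.56*y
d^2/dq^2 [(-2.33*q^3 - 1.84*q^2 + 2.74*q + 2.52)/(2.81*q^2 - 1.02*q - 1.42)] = (7.105427357601e-15*q^4 + 9.28041600000006*q^3 + 55.088592*q^2 - 5.92732800000001*q + 9.99664)/(22.188041*q^6 - 24.162066*q^5 - 24.866814*q^4 + 23.358816*q^3 + 12.566148*q^2 - 6.170184*q - 2.863288)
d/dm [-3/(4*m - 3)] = 12/(4*m - 3)^2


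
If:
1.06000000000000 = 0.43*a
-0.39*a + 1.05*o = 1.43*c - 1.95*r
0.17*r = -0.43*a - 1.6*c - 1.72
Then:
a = 2.47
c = -0.10625*r - 1.7375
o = -2.00184523809524*r - 1.45069490586932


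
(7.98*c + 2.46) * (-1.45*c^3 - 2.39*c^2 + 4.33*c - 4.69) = -11.571*c^4 - 22.6392*c^3 + 28.674*c^2 - 26.7744*c - 11.5374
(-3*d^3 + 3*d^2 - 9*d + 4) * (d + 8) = -3*d^4 - 21*d^3 + 15*d^2 - 68*d + 32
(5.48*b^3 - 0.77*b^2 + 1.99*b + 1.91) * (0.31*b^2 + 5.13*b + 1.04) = 1.6988*b^5 + 27.8737*b^4 + 2.366*b^3 + 10.0*b^2 + 11.8679*b + 1.9864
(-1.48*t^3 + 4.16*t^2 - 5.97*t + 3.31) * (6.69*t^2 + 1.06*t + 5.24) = -9.9012*t^5 + 26.2616*t^4 - 43.2849*t^3 + 37.6141*t^2 - 27.7742*t + 17.3444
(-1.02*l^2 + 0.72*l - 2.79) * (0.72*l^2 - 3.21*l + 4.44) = -0.7344*l^4 + 3.7926*l^3 - 8.8488*l^2 + 12.1527*l - 12.3876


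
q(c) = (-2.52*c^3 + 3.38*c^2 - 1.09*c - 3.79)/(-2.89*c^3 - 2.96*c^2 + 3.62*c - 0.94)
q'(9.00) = 0.02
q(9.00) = 0.68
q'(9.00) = 0.02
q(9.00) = 0.68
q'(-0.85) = 2.67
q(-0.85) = -0.26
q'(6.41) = 0.03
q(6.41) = 0.62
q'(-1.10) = 3.88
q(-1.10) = -1.04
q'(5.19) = 0.04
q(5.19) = 0.58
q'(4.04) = 0.05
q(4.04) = 0.53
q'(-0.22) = 6.02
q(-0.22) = 1.82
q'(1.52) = -0.40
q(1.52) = 0.52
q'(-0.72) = 2.53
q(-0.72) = 0.08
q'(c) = (-7.56*c^2 + 6.76*c - 1.09)/(-2.89*c^3 - 2.96*c^2 + 3.62*c - 0.94) + (8.67*c^2 + 5.92*c - 3.62)*(-2.52*c^3 + 3.38*c^2 - 1.09*c - 3.79)/(-2.89*c^3 - 2.96*c^2 + 3.62*c - 0.94)^2 = (17.2274*c^4 - 24.545*c^3 - 16.7437*c^2 - 28.7912*c + 14.7444)/(8.3521*c^6 + 17.1088*c^5 - 12.162*c^4 - 15.9972*c^3 + 18.6692*c^2 - 6.8056*c + 0.8836)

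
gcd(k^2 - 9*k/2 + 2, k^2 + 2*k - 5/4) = k - 1/2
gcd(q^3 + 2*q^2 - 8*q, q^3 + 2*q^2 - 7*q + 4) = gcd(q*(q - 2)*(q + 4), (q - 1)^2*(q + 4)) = q + 4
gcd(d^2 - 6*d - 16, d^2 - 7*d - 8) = d - 8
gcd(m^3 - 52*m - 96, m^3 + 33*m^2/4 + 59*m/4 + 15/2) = m + 6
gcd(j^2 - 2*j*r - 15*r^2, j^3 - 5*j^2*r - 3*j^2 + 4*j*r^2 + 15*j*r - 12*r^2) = 1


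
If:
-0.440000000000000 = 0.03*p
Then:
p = -14.67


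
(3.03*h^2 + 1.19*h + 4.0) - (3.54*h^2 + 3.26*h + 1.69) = -0.51*h^2 - 2.07*h + 2.31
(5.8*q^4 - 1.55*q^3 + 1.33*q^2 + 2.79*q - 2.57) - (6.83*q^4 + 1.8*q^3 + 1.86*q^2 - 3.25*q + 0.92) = -1.03*q^4 - 3.35*q^3 - 0.53*q^2 + 6.04*q - 3.49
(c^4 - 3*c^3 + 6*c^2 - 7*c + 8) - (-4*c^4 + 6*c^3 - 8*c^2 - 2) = 5*c^4 - 9*c^3 + 14*c^2 - 7*c + 10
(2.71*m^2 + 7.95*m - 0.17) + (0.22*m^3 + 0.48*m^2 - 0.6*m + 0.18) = 0.22*m^3 + 3.19*m^2 + 7.35*m + 0.00999999999999998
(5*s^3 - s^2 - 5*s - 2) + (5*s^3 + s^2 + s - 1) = 10*s^3 - 4*s - 3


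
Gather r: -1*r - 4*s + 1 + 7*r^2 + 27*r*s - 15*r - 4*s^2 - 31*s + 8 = 7*r^2 + r*(27*s - 16) - 4*s^2 - 35*s + 9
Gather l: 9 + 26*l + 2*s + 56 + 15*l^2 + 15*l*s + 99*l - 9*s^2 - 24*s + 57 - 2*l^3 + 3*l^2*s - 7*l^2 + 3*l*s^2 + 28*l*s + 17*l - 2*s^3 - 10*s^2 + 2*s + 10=-2*l^3 + l^2*(3*s + 8) + l*(3*s^2 + 43*s + 142) - 2*s^3 - 19*s^2 - 20*s + 132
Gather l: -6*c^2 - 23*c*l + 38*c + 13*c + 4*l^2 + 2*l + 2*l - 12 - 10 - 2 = -6*c^2 + 51*c + 4*l^2 + l*(4 - 23*c) - 24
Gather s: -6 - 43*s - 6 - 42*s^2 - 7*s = -42*s^2 - 50*s - 12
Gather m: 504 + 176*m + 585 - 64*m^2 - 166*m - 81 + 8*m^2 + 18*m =-56*m^2 + 28*m + 1008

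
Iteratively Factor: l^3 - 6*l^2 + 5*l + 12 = (l + 1)*(l^2 - 7*l + 12) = (l - 4)*(l + 1)*(l - 3)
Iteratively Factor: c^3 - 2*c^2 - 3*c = (c)*(c^2 - 2*c - 3) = c*(c + 1)*(c - 3)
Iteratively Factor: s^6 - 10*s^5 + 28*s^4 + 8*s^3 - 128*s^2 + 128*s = (s + 2)*(s^5 - 12*s^4 + 52*s^3 - 96*s^2 + 64*s) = (s - 2)*(s + 2)*(s^4 - 10*s^3 + 32*s^2 - 32*s) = (s - 4)*(s - 2)*(s + 2)*(s^3 - 6*s^2 + 8*s) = s*(s - 4)*(s - 2)*(s + 2)*(s^2 - 6*s + 8) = s*(s - 4)*(s - 2)^2*(s + 2)*(s - 4)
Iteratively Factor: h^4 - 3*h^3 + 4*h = (h)*(h^3 - 3*h^2 + 4) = h*(h - 2)*(h^2 - h - 2) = h*(h - 2)^2*(h + 1)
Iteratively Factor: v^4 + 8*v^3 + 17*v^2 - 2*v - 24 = (v + 2)*(v^3 + 6*v^2 + 5*v - 12) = (v - 1)*(v + 2)*(v^2 + 7*v + 12) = (v - 1)*(v + 2)*(v + 3)*(v + 4)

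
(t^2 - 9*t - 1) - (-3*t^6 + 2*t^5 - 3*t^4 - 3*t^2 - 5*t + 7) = 3*t^6 - 2*t^5 + 3*t^4 + 4*t^2 - 4*t - 8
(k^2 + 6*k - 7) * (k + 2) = k^3 + 8*k^2 + 5*k - 14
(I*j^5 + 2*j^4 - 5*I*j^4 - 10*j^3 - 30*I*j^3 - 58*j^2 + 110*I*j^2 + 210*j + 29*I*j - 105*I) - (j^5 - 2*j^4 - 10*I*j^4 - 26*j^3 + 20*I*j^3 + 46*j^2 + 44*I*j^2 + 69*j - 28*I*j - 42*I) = -j^5 + I*j^5 + 4*j^4 + 5*I*j^4 + 16*j^3 - 50*I*j^3 - 104*j^2 + 66*I*j^2 + 141*j + 57*I*j - 63*I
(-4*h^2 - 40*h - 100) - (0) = -4*h^2 - 40*h - 100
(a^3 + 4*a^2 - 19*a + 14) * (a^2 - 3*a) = a^5 + a^4 - 31*a^3 + 71*a^2 - 42*a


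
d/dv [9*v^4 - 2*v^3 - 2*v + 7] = 36*v^3 - 6*v^2 - 2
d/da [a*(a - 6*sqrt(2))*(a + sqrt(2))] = 3*a^2 - 10*sqrt(2)*a - 12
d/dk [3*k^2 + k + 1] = 6*k + 1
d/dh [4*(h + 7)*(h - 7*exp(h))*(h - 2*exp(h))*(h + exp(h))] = -32*h^3*exp(h) + 16*h^3 + 40*h^2*exp(2*h) - 320*h^2*exp(h) + 84*h^2 + 168*h*exp(3*h) + 320*h*exp(2*h) - 448*h*exp(h) + 1232*exp(3*h) + 140*exp(2*h)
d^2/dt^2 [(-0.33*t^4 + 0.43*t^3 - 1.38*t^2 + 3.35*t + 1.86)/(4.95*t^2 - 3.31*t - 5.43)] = (-16.17165*t^6 + 32.44131*t^5 + 31.526352*t^4 + 56.584262*t^3 - 19.4951699999999*t^2 + 433.477872*t - 61.054722)/(121.287375*t^6 - 243.309825*t^5 - 236.44764*t^4 + 497.542319*t^3 + 259.375896*t^2 - 292.785057*t - 160.103007)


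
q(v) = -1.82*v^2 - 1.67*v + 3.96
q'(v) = -3.64*v - 1.67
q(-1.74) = 1.36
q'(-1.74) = 4.66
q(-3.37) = -11.08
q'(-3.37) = 10.60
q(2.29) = -9.41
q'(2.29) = -10.01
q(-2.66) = -4.48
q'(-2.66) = 8.01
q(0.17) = 3.62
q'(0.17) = -2.29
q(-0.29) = 4.29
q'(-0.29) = -0.61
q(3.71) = -27.29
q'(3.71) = -15.17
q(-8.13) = -102.76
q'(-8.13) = 27.92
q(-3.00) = -7.41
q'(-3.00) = 9.25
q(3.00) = -17.43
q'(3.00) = -12.59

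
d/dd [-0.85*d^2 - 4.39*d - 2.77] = -1.7*d - 4.39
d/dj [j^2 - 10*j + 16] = 2*j - 10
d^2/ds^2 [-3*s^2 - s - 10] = -6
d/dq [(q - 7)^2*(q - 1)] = 3*(q - 7)*(q - 3)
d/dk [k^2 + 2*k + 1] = 2*k + 2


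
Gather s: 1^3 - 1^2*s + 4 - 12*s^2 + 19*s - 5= -12*s^2 + 18*s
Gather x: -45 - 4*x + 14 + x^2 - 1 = x^2 - 4*x - 32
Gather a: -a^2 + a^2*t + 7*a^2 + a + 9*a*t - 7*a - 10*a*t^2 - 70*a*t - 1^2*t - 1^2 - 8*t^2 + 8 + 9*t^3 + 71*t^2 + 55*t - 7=a^2*(t + 6) + a*(-10*t^2 - 61*t - 6) + 9*t^3 + 63*t^2 + 54*t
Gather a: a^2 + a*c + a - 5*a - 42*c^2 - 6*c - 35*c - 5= a^2 + a*(c - 4) - 42*c^2 - 41*c - 5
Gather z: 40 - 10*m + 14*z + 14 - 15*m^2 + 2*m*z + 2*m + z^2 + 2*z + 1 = -15*m^2 - 8*m + z^2 + z*(2*m + 16) + 55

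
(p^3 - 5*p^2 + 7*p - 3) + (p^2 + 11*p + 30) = p^3 - 4*p^2 + 18*p + 27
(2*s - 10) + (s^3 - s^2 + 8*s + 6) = s^3 - s^2 + 10*s - 4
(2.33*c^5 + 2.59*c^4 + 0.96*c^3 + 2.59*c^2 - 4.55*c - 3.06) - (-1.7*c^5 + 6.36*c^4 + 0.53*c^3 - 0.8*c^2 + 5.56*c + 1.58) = 4.03*c^5 - 3.77*c^4 + 0.43*c^3 + 3.39*c^2 - 10.11*c - 4.64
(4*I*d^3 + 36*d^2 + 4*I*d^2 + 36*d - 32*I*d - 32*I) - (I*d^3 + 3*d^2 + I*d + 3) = 3*I*d^3 + 33*d^2 + 4*I*d^2 + 36*d - 33*I*d - 3 - 32*I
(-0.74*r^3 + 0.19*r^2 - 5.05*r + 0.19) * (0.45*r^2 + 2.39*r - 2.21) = -0.333*r^5 - 1.6831*r^4 - 0.183*r^3 - 12.4039*r^2 + 11.6146*r - 0.4199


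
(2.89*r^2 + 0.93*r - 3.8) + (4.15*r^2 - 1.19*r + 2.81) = 7.04*r^2 - 0.26*r - 0.99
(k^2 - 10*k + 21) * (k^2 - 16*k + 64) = k^4 - 26*k^3 + 245*k^2 - 976*k + 1344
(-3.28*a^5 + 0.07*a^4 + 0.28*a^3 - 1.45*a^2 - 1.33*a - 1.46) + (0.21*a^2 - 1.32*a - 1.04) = -3.28*a^5 + 0.07*a^4 + 0.28*a^3 - 1.24*a^2 - 2.65*a - 2.5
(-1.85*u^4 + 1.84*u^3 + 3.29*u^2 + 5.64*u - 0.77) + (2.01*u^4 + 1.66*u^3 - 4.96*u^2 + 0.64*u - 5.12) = 0.16*u^4 + 3.5*u^3 - 1.67*u^2 + 6.28*u - 5.89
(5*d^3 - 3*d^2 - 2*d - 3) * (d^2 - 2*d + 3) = 5*d^5 - 13*d^4 + 19*d^3 - 8*d^2 - 9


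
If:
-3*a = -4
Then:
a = 4/3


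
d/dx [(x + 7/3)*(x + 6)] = 2*x + 25/3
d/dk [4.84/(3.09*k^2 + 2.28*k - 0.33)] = (-29.9112*k - 11.0352)/(3.09*k^2 + 2.28*k - 0.33)^2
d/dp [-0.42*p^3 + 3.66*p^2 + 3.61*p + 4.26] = -1.26*p^2 + 7.32*p + 3.61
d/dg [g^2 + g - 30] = 2*g + 1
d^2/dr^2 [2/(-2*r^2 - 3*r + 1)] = 4*(4*r^2 + 6*r - (4*r + 3)^2 - 2)/(2*r^2 + 3*r - 1)^3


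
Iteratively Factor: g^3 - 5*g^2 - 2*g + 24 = (g + 2)*(g^2 - 7*g + 12) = (g - 4)*(g + 2)*(g - 3)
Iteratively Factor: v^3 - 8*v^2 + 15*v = (v)*(v^2 - 8*v + 15) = v*(v - 3)*(v - 5)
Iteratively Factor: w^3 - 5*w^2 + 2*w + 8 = (w + 1)*(w^2 - 6*w + 8) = (w - 2)*(w + 1)*(w - 4)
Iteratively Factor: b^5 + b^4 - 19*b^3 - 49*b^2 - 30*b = (b + 1)*(b^4 - 19*b^2 - 30*b) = b*(b + 1)*(b^3 - 19*b - 30) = b*(b + 1)*(b + 2)*(b^2 - 2*b - 15) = b*(b + 1)*(b + 2)*(b + 3)*(b - 5)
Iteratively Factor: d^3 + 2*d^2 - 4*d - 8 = (d - 2)*(d^2 + 4*d + 4) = (d - 2)*(d + 2)*(d + 2)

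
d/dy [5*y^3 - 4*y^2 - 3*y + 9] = 15*y^2 - 8*y - 3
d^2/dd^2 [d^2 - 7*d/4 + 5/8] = 2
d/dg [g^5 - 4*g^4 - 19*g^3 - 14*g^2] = g*(5*g^3 - 16*g^2 - 57*g - 28)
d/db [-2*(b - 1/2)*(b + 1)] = -4*b - 1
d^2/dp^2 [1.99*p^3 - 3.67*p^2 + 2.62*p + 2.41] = 11.94*p - 7.34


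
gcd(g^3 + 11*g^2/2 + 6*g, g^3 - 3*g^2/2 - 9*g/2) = g^2 + 3*g/2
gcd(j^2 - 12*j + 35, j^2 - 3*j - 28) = j - 7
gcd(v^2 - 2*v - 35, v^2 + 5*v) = v + 5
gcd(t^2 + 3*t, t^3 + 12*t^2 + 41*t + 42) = t + 3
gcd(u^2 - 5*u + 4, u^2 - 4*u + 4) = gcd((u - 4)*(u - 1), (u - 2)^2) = 1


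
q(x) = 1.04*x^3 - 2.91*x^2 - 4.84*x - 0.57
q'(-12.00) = 514.28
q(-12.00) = -2158.65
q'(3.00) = 5.78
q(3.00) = -13.20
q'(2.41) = -0.74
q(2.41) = -14.58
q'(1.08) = -7.49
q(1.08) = -7.88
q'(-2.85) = 37.09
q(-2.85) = -34.49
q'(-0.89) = 2.81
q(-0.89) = 0.70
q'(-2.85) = 37.09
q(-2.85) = -34.49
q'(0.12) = -5.49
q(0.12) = -1.19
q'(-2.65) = 32.49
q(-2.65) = -27.53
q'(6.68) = 95.50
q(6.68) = 147.25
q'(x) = 3.12*x^2 - 5.82*x - 4.84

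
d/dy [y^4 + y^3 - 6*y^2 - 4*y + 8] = 4*y^3 + 3*y^2 - 12*y - 4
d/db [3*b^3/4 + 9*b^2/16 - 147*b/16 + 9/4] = 9*b^2/4 + 9*b/8 - 147/16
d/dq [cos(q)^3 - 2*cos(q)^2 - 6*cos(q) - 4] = (-3*cos(q)^2 + 4*cos(q) + 6)*sin(q)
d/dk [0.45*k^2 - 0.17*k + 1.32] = 0.9*k - 0.17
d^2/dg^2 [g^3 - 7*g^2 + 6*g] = 6*g - 14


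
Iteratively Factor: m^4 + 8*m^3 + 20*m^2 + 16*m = (m)*(m^3 + 8*m^2 + 20*m + 16) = m*(m + 4)*(m^2 + 4*m + 4) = m*(m + 2)*(m + 4)*(m + 2)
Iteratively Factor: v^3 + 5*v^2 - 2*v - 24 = (v + 4)*(v^2 + v - 6) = (v - 2)*(v + 4)*(v + 3)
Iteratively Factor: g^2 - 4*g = (g - 4)*(g)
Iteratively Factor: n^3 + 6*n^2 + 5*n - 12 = (n - 1)*(n^2 + 7*n + 12) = (n - 1)*(n + 4)*(n + 3)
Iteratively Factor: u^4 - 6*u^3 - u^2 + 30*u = (u - 5)*(u^3 - u^2 - 6*u) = u*(u - 5)*(u^2 - u - 6) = u*(u - 5)*(u - 3)*(u + 2)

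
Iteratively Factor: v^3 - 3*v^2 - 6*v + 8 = (v + 2)*(v^2 - 5*v + 4) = (v - 4)*(v + 2)*(v - 1)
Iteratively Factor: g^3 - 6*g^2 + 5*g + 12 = (g - 3)*(g^2 - 3*g - 4) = (g - 3)*(g + 1)*(g - 4)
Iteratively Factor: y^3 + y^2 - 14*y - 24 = (y - 4)*(y^2 + 5*y + 6) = (y - 4)*(y + 2)*(y + 3)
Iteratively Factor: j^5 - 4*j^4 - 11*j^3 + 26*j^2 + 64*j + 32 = (j + 1)*(j^4 - 5*j^3 - 6*j^2 + 32*j + 32) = (j - 4)*(j + 1)*(j^3 - j^2 - 10*j - 8) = (j - 4)^2*(j + 1)*(j^2 + 3*j + 2) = (j - 4)^2*(j + 1)^2*(j + 2)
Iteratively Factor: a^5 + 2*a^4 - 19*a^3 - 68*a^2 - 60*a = (a + 2)*(a^4 - 19*a^2 - 30*a) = a*(a + 2)*(a^3 - 19*a - 30) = a*(a - 5)*(a + 2)*(a^2 + 5*a + 6) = a*(a - 5)*(a + 2)^2*(a + 3)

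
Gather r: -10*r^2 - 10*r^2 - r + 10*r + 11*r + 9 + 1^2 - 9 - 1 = -20*r^2 + 20*r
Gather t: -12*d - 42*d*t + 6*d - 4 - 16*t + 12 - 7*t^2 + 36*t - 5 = -6*d - 7*t^2 + t*(20 - 42*d) + 3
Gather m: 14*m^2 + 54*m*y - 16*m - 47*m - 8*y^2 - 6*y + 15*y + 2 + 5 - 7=14*m^2 + m*(54*y - 63) - 8*y^2 + 9*y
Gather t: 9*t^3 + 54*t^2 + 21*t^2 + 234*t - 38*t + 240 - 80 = 9*t^3 + 75*t^2 + 196*t + 160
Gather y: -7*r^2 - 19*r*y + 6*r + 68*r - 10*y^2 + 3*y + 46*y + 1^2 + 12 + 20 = -7*r^2 + 74*r - 10*y^2 + y*(49 - 19*r) + 33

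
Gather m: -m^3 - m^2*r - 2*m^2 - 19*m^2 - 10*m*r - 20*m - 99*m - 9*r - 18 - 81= -m^3 + m^2*(-r - 21) + m*(-10*r - 119) - 9*r - 99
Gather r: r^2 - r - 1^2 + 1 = r^2 - r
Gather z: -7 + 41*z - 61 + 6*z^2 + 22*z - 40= 6*z^2 + 63*z - 108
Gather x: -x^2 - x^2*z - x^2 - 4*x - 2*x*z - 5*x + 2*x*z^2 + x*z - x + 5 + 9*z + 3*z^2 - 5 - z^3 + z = x^2*(-z - 2) + x*(2*z^2 - z - 10) - z^3 + 3*z^2 + 10*z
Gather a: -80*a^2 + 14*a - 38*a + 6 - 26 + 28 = -80*a^2 - 24*a + 8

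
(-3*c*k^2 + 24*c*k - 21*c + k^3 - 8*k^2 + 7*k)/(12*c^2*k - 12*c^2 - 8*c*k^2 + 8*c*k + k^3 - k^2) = (-3*c*k + 21*c + k^2 - 7*k)/(12*c^2 - 8*c*k + k^2)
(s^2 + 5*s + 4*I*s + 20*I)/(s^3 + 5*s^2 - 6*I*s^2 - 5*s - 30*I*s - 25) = (s + 4*I)/(s^2 - 6*I*s - 5)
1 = 1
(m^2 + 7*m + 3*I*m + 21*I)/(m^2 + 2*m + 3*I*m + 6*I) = (m + 7)/(m + 2)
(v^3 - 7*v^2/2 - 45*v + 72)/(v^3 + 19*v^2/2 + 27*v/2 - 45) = (v - 8)/(v + 5)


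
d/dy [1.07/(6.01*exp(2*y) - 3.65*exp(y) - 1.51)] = (3.9055 - 12.8614*exp(y))*exp(y)/(-6.01*exp(2*y) + 3.65*exp(y) + 1.51)^2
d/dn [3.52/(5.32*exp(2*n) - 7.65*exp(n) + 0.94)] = (26.928 - 37.4528*exp(n))*exp(n)/(5.32*exp(2*n) - 7.65*exp(n) + 0.94)^2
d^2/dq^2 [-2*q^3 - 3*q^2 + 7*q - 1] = -12*q - 6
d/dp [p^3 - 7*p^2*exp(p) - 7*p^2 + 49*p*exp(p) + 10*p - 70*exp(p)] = -7*p^2*exp(p) + 3*p^2 + 35*p*exp(p) - 14*p - 21*exp(p) + 10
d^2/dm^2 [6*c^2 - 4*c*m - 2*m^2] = -4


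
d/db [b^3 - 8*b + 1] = 3*b^2 - 8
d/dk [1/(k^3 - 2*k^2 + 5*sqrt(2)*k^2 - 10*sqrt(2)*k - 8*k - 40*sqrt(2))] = (-3*k^2 - 10*sqrt(2)*k + 4*k + 8 + 10*sqrt(2))/(-k^3 - 5*sqrt(2)*k^2 + 2*k^2 + 8*k + 10*sqrt(2)*k + 40*sqrt(2))^2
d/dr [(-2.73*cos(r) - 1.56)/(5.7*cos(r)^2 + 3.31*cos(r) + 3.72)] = (-15.561*cos(r)^2 - 17.784*cos(r) + 4.992)*sin(r)/(32.49*cos(r)^4 + 37.734*cos(r)^3 + 53.3641*cos(r)^2 + 24.6264*cos(r) + 13.8384)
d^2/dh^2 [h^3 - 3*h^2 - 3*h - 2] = 6*h - 6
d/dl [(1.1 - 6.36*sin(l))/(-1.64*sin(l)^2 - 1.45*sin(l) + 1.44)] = (-10.4304*sin(l)^2 + 3.608*sin(l) - 7.5634)*cos(l)/(2.6896*sin(l)^4 + 4.756*sin(l)^3 - 2.6207*sin(l)^2 - 4.176*sin(l) + 2.0736)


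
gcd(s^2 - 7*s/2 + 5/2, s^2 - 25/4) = s - 5/2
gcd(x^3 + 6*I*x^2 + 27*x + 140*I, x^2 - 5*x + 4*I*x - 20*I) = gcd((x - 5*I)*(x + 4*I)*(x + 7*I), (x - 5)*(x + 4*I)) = x + 4*I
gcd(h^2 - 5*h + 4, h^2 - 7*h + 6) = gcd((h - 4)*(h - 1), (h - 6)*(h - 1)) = h - 1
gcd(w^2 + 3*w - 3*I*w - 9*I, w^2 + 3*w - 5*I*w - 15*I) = w + 3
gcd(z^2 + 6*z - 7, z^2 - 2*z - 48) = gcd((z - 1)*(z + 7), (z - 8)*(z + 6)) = 1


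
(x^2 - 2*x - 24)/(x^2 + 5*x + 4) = (x - 6)/(x + 1)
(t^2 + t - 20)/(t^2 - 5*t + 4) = (t + 5)/(t - 1)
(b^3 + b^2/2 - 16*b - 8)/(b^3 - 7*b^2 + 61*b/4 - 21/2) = 2*(2*b^3 + b^2 - 32*b - 16)/(4*b^3 - 28*b^2 + 61*b - 42)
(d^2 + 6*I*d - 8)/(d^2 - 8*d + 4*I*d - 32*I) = (d + 2*I)/(d - 8)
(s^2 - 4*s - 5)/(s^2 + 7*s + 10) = (s^2 - 4*s - 5)/(s^2 + 7*s + 10)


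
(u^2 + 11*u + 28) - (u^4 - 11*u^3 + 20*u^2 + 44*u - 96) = -u^4 + 11*u^3 - 19*u^2 - 33*u + 124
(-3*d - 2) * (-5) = 15*d + 10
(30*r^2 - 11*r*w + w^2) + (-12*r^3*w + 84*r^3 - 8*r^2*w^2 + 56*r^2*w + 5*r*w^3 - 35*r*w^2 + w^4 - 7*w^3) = -12*r^3*w + 84*r^3 - 8*r^2*w^2 + 56*r^2*w + 30*r^2 + 5*r*w^3 - 35*r*w^2 - 11*r*w + w^4 - 7*w^3 + w^2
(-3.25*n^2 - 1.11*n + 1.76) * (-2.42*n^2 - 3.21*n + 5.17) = 7.865*n^4 + 13.1187*n^3 - 17.4986*n^2 - 11.3883*n + 9.0992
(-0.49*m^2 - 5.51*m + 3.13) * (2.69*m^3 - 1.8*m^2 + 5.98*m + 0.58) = -1.3181*m^5 - 13.9399*m^4 + 15.4075*m^3 - 38.868*m^2 + 15.5216*m + 1.8154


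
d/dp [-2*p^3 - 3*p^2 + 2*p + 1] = -6*p^2 - 6*p + 2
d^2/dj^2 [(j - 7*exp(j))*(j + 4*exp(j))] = -3*j*exp(j) - 112*exp(2*j) - 6*exp(j) + 2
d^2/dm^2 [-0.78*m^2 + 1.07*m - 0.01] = -1.56000000000000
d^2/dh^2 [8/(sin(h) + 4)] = 8*(4*sin(h) + cos(h)^2 + 1)/(sin(h) + 4)^3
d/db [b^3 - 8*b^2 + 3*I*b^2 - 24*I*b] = 3*b^2 + b*(-16 + 6*I) - 24*I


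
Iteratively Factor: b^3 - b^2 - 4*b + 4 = (b + 2)*(b^2 - 3*b + 2) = (b - 2)*(b + 2)*(b - 1)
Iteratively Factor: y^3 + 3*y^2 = (y)*(y^2 + 3*y) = y*(y + 3)*(y)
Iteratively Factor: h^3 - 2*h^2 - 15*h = (h - 5)*(h^2 + 3*h) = (h - 5)*(h + 3)*(h)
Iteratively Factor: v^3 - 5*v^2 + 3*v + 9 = (v - 3)*(v^2 - 2*v - 3) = (v - 3)^2*(v + 1)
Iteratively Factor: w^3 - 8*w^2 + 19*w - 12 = (w - 1)*(w^2 - 7*w + 12) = (w - 3)*(w - 1)*(w - 4)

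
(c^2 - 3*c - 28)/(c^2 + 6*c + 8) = (c - 7)/(c + 2)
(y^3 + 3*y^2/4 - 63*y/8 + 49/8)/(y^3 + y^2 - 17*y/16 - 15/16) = 2*(8*y^2 + 14*y - 49)/(16*y^2 + 32*y + 15)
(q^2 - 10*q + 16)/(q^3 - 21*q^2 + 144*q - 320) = (q - 2)/(q^2 - 13*q + 40)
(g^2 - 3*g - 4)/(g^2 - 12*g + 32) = (g + 1)/(g - 8)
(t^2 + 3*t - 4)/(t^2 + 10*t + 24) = (t - 1)/(t + 6)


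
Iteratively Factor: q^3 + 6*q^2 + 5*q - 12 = (q + 4)*(q^2 + 2*q - 3) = (q - 1)*(q + 4)*(q + 3)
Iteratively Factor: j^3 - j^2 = (j)*(j^2 - j) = j^2*(j - 1)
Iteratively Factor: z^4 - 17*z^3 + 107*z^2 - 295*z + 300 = (z - 4)*(z^3 - 13*z^2 + 55*z - 75) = (z - 5)*(z - 4)*(z^2 - 8*z + 15) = (z - 5)*(z - 4)*(z - 3)*(z - 5)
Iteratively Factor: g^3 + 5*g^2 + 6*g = (g + 3)*(g^2 + 2*g) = g*(g + 3)*(g + 2)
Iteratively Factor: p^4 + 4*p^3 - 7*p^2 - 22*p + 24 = (p - 1)*(p^3 + 5*p^2 - 2*p - 24) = (p - 1)*(p + 4)*(p^2 + p - 6) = (p - 2)*(p - 1)*(p + 4)*(p + 3)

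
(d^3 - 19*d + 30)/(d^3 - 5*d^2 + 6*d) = (d + 5)/d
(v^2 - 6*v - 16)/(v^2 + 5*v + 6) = (v - 8)/(v + 3)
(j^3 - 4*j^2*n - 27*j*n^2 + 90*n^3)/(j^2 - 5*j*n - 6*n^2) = (j^2 + 2*j*n - 15*n^2)/(j + n)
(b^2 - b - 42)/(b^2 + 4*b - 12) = (b - 7)/(b - 2)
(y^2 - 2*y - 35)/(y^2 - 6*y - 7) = (y + 5)/(y + 1)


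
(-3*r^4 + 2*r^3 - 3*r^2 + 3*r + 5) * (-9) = 27*r^4 - 18*r^3 + 27*r^2 - 27*r - 45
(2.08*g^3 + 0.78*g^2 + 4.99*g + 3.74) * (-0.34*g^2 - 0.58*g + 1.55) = -0.7072*g^5 - 1.4716*g^4 + 1.075*g^3 - 2.9568*g^2 + 5.5653*g + 5.797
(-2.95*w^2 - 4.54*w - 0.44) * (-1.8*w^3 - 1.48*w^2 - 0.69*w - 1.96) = 5.31*w^5 + 12.538*w^4 + 9.5467*w^3 + 9.5658*w^2 + 9.202*w + 0.8624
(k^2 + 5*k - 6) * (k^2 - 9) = k^4 + 5*k^3 - 15*k^2 - 45*k + 54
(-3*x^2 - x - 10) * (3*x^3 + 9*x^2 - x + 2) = -9*x^5 - 30*x^4 - 36*x^3 - 95*x^2 + 8*x - 20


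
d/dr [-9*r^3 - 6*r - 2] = -27*r^2 - 6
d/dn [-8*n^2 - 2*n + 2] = -16*n - 2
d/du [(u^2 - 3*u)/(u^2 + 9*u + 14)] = 2*(6*u^2 + 14*u - 21)/(u^4 + 18*u^3 + 109*u^2 + 252*u + 196)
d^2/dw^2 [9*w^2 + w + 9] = 18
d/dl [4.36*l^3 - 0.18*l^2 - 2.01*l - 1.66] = 13.08*l^2 - 0.36*l - 2.01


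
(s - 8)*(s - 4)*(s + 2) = s^3 - 10*s^2 + 8*s + 64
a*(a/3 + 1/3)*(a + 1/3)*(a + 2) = a^4/3 + 10*a^3/9 + a^2 + 2*a/9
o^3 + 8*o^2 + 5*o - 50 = (o - 2)*(o + 5)^2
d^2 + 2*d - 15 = (d - 3)*(d + 5)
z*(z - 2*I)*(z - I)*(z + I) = z^4 - 2*I*z^3 + z^2 - 2*I*z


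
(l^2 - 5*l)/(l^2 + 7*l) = (l - 5)/(l + 7)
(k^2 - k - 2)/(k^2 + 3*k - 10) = (k + 1)/(k + 5)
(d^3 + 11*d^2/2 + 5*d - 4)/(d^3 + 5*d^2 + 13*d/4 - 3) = 2*(d + 2)/(2*d + 3)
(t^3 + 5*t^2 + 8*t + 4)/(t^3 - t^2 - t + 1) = (t^2 + 4*t + 4)/(t^2 - 2*t + 1)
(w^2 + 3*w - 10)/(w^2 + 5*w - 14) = (w + 5)/(w + 7)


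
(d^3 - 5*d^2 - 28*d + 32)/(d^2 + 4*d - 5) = (d^2 - 4*d - 32)/(d + 5)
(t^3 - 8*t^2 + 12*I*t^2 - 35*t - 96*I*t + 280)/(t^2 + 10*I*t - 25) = (t^2 + t*(-8 + 7*I) - 56*I)/(t + 5*I)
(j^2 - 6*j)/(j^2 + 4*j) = (j - 6)/(j + 4)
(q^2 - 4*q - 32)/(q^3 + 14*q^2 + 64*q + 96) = (q - 8)/(q^2 + 10*q + 24)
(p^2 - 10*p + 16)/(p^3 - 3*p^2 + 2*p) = (p - 8)/(p*(p - 1))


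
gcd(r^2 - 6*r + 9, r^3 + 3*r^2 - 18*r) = r - 3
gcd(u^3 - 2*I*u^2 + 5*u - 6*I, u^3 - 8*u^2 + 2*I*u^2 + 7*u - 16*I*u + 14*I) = u + 2*I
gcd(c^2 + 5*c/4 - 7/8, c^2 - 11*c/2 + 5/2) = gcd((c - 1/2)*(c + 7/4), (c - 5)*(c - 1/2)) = c - 1/2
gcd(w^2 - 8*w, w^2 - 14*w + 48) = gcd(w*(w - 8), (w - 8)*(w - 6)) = w - 8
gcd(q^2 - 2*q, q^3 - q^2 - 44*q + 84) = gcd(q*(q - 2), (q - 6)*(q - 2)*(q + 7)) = q - 2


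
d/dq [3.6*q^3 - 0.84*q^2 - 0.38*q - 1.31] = 10.8*q^2 - 1.68*q - 0.38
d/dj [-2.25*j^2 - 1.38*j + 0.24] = -4.5*j - 1.38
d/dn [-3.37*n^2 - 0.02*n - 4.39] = -6.74*n - 0.02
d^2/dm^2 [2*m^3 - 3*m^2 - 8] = 12*m - 6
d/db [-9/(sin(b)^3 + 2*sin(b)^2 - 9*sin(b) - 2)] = 9*(3*sin(b)^2 + 4*sin(b) - 9)*cos(b)/(sin(b)^3 + 2*sin(b)^2 - 9*sin(b) - 2)^2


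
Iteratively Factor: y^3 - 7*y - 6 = (y + 1)*(y^2 - y - 6) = (y + 1)*(y + 2)*(y - 3)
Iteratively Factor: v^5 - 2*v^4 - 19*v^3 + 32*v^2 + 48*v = (v - 3)*(v^4 + v^3 - 16*v^2 - 16*v) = v*(v - 3)*(v^3 + v^2 - 16*v - 16) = v*(v - 3)*(v + 4)*(v^2 - 3*v - 4) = v*(v - 3)*(v + 1)*(v + 4)*(v - 4)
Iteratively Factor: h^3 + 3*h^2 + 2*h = (h + 2)*(h^2 + h) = h*(h + 2)*(h + 1)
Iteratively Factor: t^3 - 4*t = (t)*(t^2 - 4) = t*(t - 2)*(t + 2)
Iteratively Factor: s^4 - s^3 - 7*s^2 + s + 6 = (s - 3)*(s^3 + 2*s^2 - s - 2) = (s - 3)*(s - 1)*(s^2 + 3*s + 2) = (s - 3)*(s - 1)*(s + 2)*(s + 1)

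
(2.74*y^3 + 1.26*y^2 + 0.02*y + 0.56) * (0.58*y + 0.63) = 1.5892*y^4 + 2.457*y^3 + 0.8054*y^2 + 0.3374*y + 0.3528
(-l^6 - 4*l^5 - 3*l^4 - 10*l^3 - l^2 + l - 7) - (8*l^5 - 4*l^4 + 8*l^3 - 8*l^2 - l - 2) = -l^6 - 12*l^5 + l^4 - 18*l^3 + 7*l^2 + 2*l - 5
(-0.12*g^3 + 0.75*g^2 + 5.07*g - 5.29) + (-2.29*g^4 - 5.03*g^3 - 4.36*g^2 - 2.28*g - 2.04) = -2.29*g^4 - 5.15*g^3 - 3.61*g^2 + 2.79*g - 7.33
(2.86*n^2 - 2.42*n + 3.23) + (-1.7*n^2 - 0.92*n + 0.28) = 1.16*n^2 - 3.34*n + 3.51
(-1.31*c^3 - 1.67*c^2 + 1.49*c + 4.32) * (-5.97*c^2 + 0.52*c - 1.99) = 7.8207*c^5 + 9.2887*c^4 - 7.1568*c^3 - 21.6923*c^2 - 0.7187*c - 8.5968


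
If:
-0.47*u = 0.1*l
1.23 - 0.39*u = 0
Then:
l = -14.82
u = 3.15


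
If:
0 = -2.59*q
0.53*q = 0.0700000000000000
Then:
No Solution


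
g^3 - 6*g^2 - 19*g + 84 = (g - 7)*(g - 3)*(g + 4)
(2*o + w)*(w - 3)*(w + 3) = 2*o*w^2 - 18*o + w^3 - 9*w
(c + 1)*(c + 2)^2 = c^3 + 5*c^2 + 8*c + 4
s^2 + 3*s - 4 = (s - 1)*(s + 4)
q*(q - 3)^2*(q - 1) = q^4 - 7*q^3 + 15*q^2 - 9*q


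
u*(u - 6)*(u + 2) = u^3 - 4*u^2 - 12*u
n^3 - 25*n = n*(n - 5)*(n + 5)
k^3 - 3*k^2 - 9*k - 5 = (k - 5)*(k + 1)^2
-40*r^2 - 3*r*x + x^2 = (-8*r + x)*(5*r + x)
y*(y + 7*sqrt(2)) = y^2 + 7*sqrt(2)*y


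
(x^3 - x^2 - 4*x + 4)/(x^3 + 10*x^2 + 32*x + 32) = (x^2 - 3*x + 2)/(x^2 + 8*x + 16)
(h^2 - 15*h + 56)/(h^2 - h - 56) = (h - 7)/(h + 7)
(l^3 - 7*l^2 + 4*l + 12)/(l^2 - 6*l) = l - 1 - 2/l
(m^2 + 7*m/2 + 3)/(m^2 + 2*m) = (m + 3/2)/m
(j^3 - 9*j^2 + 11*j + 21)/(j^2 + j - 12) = (j^2 - 6*j - 7)/(j + 4)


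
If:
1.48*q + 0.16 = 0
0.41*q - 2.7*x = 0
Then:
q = -0.11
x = -0.02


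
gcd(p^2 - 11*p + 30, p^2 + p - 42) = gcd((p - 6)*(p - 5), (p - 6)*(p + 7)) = p - 6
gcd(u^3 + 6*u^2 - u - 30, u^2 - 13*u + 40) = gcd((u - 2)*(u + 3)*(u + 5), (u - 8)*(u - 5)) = 1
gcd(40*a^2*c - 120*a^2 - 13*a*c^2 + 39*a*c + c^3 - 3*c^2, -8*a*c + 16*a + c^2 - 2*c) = 8*a - c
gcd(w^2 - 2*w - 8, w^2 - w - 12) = w - 4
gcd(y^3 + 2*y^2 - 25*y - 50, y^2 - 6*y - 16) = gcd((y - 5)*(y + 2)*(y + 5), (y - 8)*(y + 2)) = y + 2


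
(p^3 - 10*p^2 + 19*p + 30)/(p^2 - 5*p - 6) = p - 5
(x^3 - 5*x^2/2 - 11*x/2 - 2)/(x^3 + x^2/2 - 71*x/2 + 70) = (2*x^2 + 3*x + 1)/(2*x^2 + 9*x - 35)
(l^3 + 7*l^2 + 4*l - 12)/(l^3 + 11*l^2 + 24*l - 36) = (l + 2)/(l + 6)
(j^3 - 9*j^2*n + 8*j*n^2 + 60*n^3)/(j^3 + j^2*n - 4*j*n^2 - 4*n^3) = (j^2 - 11*j*n + 30*n^2)/(j^2 - j*n - 2*n^2)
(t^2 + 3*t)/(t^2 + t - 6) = t/(t - 2)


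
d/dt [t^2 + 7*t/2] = 2*t + 7/2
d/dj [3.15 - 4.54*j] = -4.54000000000000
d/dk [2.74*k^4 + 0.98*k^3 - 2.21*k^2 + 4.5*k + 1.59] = 10.96*k^3 + 2.94*k^2 - 4.42*k + 4.5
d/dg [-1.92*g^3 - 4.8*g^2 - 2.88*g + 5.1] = -5.76*g^2 - 9.6*g - 2.88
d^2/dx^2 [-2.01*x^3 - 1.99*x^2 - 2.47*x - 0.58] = -12.06*x - 3.98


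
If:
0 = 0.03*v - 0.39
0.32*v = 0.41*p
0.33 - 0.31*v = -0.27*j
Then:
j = 13.70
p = 10.15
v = 13.00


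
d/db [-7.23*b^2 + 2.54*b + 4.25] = 2.54 - 14.46*b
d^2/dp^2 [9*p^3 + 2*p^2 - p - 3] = 54*p + 4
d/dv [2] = 0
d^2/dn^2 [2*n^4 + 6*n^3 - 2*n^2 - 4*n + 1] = 24*n^2 + 36*n - 4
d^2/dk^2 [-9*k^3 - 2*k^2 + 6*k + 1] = -54*k - 4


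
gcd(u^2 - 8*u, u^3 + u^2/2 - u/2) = u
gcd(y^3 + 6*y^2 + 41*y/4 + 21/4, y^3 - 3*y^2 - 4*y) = y + 1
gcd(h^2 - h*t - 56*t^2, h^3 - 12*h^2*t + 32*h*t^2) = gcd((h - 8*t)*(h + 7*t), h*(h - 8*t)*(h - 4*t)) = -h + 8*t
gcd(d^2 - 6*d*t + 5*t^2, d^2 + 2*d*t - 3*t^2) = -d + t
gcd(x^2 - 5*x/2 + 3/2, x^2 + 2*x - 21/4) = x - 3/2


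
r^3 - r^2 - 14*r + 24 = (r - 3)*(r - 2)*(r + 4)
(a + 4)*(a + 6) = a^2 + 10*a + 24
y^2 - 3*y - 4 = (y - 4)*(y + 1)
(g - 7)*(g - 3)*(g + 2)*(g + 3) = g^4 - 5*g^3 - 23*g^2 + 45*g + 126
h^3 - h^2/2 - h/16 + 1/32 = (h - 1/2)*(h - 1/4)*(h + 1/4)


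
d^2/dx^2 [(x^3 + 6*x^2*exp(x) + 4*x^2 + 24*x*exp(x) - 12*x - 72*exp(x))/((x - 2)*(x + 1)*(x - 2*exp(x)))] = 2*(4*x^5*exp(x) + 8*x^4*exp(2*x) + 24*x^4*exp(x) + 48*x^3*exp(2*x) - 44*x^3*exp(x) + 5*x^3 + 56*x^2*exp(2*x) - 6*x^2*exp(x) - 260*x*exp(2*x) + 96*x*exp(x) + 120*exp(3*x) - 176*exp(2*x) + 48*exp(x))/(x^6 - 6*x^5*exp(x) + 3*x^5 + 12*x^4*exp(2*x) - 18*x^4*exp(x) + 3*x^4 - 8*x^3*exp(3*x) + 36*x^3*exp(2*x) - 18*x^3*exp(x) + x^3 - 24*x^2*exp(3*x) + 36*x^2*exp(2*x) - 6*x^2*exp(x) - 24*x*exp(3*x) + 12*x*exp(2*x) - 8*exp(3*x))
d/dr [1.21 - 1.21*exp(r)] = -1.21*exp(r)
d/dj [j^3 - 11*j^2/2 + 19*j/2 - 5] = 3*j^2 - 11*j + 19/2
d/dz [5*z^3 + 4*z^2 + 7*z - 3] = 15*z^2 + 8*z + 7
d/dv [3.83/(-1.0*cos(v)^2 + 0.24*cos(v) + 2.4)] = (0.9192 - 7.66*cos(v))*sin(v)/(-1.0*cos(v)^2 + 0.24*cos(v) + 2.4)^2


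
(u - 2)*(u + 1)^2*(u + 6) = u^4 + 6*u^3 - 3*u^2 - 20*u - 12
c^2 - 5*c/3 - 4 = (c - 3)*(c + 4/3)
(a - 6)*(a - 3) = a^2 - 9*a + 18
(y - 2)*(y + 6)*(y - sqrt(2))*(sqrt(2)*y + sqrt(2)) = sqrt(2)*y^4 - 2*y^3 + 5*sqrt(2)*y^3 - 8*sqrt(2)*y^2 - 10*y^2 - 12*sqrt(2)*y + 16*y + 24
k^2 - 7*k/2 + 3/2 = (k - 3)*(k - 1/2)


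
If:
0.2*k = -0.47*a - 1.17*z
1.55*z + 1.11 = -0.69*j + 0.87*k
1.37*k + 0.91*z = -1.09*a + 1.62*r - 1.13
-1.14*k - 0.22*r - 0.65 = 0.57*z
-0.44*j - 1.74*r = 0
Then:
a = 0.60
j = -2.05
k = -0.60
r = 0.52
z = -0.14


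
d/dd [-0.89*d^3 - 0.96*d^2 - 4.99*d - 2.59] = -2.67*d^2 - 1.92*d - 4.99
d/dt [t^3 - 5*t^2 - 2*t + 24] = 3*t^2 - 10*t - 2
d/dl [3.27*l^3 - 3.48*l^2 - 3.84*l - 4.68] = 9.81*l^2 - 6.96*l - 3.84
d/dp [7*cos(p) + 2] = -7*sin(p)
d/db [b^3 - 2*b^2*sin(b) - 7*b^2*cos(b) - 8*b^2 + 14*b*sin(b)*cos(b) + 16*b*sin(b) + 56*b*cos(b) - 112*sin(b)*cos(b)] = 7*b^2*sin(b) - 2*b^2*cos(b) + 3*b^2 - 60*b*sin(b) + 2*b*cos(b) + 14*b*cos(2*b) - 16*b + 16*sin(b) + 7*sin(2*b) + 56*cos(b) - 112*cos(2*b)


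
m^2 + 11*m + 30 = (m + 5)*(m + 6)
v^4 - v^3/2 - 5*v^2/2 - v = v*(v - 2)*(v + 1/2)*(v + 1)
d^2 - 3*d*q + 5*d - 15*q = (d + 5)*(d - 3*q)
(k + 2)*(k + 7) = k^2 + 9*k + 14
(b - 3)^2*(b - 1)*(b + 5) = b^4 - 2*b^3 - 20*b^2 + 66*b - 45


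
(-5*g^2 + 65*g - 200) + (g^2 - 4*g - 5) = -4*g^2 + 61*g - 205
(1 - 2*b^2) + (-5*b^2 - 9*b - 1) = -7*b^2 - 9*b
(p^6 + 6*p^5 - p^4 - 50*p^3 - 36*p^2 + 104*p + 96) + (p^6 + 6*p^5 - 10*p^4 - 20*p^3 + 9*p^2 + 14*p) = 2*p^6 + 12*p^5 - 11*p^4 - 70*p^3 - 27*p^2 + 118*p + 96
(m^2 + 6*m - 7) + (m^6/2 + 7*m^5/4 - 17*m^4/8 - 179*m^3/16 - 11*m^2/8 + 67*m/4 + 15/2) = m^6/2 + 7*m^5/4 - 17*m^4/8 - 179*m^3/16 - 3*m^2/8 + 91*m/4 + 1/2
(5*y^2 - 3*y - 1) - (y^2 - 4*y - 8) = 4*y^2 + y + 7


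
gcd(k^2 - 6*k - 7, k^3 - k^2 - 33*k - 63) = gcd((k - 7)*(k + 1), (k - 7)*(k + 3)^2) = k - 7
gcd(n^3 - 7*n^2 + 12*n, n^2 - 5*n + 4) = n - 4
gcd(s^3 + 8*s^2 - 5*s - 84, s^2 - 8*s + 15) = s - 3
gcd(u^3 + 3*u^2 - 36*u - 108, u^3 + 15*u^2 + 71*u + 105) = u + 3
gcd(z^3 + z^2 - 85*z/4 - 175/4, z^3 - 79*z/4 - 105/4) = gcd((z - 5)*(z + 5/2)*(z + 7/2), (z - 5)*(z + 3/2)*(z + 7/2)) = z^2 - 3*z/2 - 35/2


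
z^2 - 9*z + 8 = (z - 8)*(z - 1)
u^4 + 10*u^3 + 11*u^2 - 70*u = u*(u - 2)*(u + 5)*(u + 7)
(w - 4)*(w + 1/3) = w^2 - 11*w/3 - 4/3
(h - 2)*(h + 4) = h^2 + 2*h - 8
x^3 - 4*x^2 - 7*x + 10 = (x - 5)*(x - 1)*(x + 2)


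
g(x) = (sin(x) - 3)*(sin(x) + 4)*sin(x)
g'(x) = (sin(x) - 3)*(sin(x) + 4)*cos(x) + (sin(x) - 3)*sin(x)*cos(x) + (sin(x) + 4)*sin(x)*cos(x)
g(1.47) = -9.96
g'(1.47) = -0.71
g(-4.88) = -9.90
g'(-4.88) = -1.19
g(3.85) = 7.96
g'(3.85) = 9.14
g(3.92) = 8.57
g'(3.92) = 8.49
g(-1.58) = 12.00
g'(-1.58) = 0.10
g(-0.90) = 9.53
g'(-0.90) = -7.29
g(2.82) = -3.66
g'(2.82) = 10.50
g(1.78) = -9.85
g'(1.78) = 1.49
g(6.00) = 3.41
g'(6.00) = -11.83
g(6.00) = 3.41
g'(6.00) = -11.83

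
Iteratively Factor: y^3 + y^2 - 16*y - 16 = (y - 4)*(y^2 + 5*y + 4) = (y - 4)*(y + 4)*(y + 1)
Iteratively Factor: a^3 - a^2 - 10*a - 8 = (a - 4)*(a^2 + 3*a + 2) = (a - 4)*(a + 2)*(a + 1)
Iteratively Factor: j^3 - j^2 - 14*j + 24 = (j - 3)*(j^2 + 2*j - 8) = (j - 3)*(j - 2)*(j + 4)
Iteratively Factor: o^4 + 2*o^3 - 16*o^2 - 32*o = (o)*(o^3 + 2*o^2 - 16*o - 32) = o*(o + 2)*(o^2 - 16) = o*(o - 4)*(o + 2)*(o + 4)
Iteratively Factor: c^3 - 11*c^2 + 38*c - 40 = (c - 5)*(c^2 - 6*c + 8) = (c - 5)*(c - 2)*(c - 4)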